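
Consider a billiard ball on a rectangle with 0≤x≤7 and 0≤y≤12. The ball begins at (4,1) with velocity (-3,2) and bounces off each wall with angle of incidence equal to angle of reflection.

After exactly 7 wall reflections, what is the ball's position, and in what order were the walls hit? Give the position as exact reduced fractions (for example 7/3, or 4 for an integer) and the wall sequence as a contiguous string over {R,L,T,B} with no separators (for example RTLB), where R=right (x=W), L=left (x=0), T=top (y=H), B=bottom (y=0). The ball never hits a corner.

Final position: (5/2,0)
Wall sequence: LRTLRLB

1. t=4/3 → L at (0,11/3); v=(3,2)
2. t=7/3 → R at (7,25/3); v=(-3,2)
3. t=11/6 → T at (3/2,12); v=(-3,-2)
4. t=1/2 → L at (0,11); v=(3,-2)
5. t=7/3 → R at (7,19/3); v=(-3,-2)
6. t=7/3 → L at (0,5/3); v=(3,-2)
7. t=5/6 → B at (5/2,0); v=(3,2)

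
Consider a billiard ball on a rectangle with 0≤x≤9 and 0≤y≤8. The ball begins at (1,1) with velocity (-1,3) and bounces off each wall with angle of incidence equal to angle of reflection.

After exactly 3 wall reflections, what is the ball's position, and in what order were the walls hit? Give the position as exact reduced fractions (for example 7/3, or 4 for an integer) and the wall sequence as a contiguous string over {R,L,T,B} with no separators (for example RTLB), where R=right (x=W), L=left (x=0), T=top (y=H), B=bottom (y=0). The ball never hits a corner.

Final position: (4,0)
Wall sequence: LTB

1. t=1 → L at (0,4); v=(1,3)
2. t=4/3 → T at (4/3,8); v=(1,-3)
3. t=8/3 → B at (4,0); v=(1,3)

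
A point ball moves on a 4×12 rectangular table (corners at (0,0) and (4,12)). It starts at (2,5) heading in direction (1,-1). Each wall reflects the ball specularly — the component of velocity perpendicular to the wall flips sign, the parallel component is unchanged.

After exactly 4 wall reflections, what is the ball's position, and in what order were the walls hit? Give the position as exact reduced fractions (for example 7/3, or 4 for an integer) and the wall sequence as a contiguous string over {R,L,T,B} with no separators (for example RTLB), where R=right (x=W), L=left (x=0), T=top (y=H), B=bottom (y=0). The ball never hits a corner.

1. t=2 → R at (4,3); v=(-1,-1)
2. t=3 → B at (1,0); v=(-1,1)
3. t=1 → L at (0,1); v=(1,1)
4. t=4 → R at (4,5); v=(-1,1)

Final position: (4,5)
Wall sequence: RBLR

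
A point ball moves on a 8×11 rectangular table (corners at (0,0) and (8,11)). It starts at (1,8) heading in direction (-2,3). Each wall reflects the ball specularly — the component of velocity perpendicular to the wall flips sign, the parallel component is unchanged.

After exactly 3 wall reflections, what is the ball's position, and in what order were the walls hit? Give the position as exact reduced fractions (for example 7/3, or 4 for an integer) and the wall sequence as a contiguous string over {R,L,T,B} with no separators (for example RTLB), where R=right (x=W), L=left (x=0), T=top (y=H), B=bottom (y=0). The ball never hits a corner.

1. t=1/2 → L at (0,19/2); v=(2,3)
2. t=1/2 → T at (1,11); v=(2,-3)
3. t=7/2 → R at (8,1/2); v=(-2,-3)

Final position: (8,1/2)
Wall sequence: LTR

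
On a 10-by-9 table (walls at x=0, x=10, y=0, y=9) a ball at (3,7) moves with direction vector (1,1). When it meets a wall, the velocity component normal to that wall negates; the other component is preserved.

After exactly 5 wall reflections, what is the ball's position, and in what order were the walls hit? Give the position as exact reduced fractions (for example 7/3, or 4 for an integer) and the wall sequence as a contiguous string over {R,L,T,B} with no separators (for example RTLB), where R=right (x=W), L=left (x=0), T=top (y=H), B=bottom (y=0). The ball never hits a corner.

1. t=2 → T at (5,9); v=(1,-1)
2. t=5 → R at (10,4); v=(-1,-1)
3. t=4 → B at (6,0); v=(-1,1)
4. t=6 → L at (0,6); v=(1,1)
5. t=3 → T at (3,9); v=(1,-1)

Final position: (3,9)
Wall sequence: TRBLT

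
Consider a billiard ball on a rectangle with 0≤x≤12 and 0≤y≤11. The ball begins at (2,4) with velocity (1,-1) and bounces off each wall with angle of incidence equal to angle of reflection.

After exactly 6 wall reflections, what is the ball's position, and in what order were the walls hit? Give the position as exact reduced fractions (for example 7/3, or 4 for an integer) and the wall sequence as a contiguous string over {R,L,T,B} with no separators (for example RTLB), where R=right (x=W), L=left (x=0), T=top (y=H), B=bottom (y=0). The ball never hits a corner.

Final position: (12,8)
Wall sequence: BRTLBR

1. t=4 → B at (6,0); v=(1,1)
2. t=6 → R at (12,6); v=(-1,1)
3. t=5 → T at (7,11); v=(-1,-1)
4. t=7 → L at (0,4); v=(1,-1)
5. t=4 → B at (4,0); v=(1,1)
6. t=8 → R at (12,8); v=(-1,1)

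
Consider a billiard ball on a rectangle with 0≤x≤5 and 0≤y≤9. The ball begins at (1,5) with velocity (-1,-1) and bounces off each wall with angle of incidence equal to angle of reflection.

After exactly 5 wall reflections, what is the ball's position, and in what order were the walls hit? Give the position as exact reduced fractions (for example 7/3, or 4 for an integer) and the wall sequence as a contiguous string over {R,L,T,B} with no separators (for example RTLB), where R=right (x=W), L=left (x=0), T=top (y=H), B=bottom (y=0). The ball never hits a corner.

Final position: (3,9)
Wall sequence: LBRLT

1. t=1 → L at (0,4); v=(1,-1)
2. t=4 → B at (4,0); v=(1,1)
3. t=1 → R at (5,1); v=(-1,1)
4. t=5 → L at (0,6); v=(1,1)
5. t=3 → T at (3,9); v=(1,-1)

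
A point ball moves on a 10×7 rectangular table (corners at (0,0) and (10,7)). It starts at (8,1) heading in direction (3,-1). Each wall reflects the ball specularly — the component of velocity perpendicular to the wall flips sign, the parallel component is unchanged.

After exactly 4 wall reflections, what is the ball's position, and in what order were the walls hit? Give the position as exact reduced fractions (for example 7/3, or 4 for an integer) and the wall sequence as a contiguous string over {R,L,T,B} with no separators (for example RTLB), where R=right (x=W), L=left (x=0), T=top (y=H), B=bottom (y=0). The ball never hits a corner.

1. t=2/3 → R at (10,1/3); v=(-3,-1)
2. t=1/3 → B at (9,0); v=(-3,1)
3. t=3 → L at (0,3); v=(3,1)
4. t=10/3 → R at (10,19/3); v=(-3,1)

Final position: (10,19/3)
Wall sequence: RBLR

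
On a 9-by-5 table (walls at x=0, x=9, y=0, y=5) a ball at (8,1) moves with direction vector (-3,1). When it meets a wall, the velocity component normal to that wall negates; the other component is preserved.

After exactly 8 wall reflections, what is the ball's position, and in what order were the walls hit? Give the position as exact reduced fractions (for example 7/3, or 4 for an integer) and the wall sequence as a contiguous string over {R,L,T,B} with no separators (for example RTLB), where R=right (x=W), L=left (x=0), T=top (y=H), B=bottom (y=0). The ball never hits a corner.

Final position: (0,13/3)
Wall sequence: LTRLBRTL

1. t=8/3 → L at (0,11/3); v=(3,1)
2. t=4/3 → T at (4,5); v=(3,-1)
3. t=5/3 → R at (9,10/3); v=(-3,-1)
4. t=3 → L at (0,1/3); v=(3,-1)
5. t=1/3 → B at (1,0); v=(3,1)
6. t=8/3 → R at (9,8/3); v=(-3,1)
7. t=7/3 → T at (2,5); v=(-3,-1)
8. t=2/3 → L at (0,13/3); v=(3,-1)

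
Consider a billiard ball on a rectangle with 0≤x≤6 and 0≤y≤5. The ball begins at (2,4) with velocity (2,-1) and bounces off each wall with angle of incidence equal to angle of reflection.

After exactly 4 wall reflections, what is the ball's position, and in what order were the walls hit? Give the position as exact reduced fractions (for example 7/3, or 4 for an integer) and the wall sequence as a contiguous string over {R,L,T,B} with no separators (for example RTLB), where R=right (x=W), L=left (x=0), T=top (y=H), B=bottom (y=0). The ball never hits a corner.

1. t=2 → R at (6,2); v=(-2,-1)
2. t=2 → B at (2,0); v=(-2,1)
3. t=1 → L at (0,1); v=(2,1)
4. t=3 → R at (6,4); v=(-2,1)

Final position: (6,4)
Wall sequence: RBLR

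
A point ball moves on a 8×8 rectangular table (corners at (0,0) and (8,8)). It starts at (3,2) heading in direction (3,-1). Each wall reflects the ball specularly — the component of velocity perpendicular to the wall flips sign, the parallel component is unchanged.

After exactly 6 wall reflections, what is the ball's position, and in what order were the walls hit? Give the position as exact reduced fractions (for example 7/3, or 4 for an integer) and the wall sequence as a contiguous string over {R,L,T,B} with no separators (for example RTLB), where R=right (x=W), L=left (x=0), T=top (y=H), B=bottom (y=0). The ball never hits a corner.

Final position: (1,8)
Wall sequence: RBLRLT

1. t=5/3 → R at (8,1/3); v=(-3,-1)
2. t=1/3 → B at (7,0); v=(-3,1)
3. t=7/3 → L at (0,7/3); v=(3,1)
4. t=8/3 → R at (8,5); v=(-3,1)
5. t=8/3 → L at (0,23/3); v=(3,1)
6. t=1/3 → T at (1,8); v=(3,-1)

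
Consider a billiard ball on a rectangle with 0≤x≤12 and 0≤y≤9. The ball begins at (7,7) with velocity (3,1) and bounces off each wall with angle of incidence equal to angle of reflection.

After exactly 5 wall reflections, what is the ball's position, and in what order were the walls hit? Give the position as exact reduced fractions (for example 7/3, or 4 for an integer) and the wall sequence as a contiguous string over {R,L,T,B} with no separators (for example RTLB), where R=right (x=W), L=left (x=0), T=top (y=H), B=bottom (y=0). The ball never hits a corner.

Final position: (8,0)
Wall sequence: RTLRB

1. t=5/3 → R at (12,26/3); v=(-3,1)
2. t=1/3 → T at (11,9); v=(-3,-1)
3. t=11/3 → L at (0,16/3); v=(3,-1)
4. t=4 → R at (12,4/3); v=(-3,-1)
5. t=4/3 → B at (8,0); v=(-3,1)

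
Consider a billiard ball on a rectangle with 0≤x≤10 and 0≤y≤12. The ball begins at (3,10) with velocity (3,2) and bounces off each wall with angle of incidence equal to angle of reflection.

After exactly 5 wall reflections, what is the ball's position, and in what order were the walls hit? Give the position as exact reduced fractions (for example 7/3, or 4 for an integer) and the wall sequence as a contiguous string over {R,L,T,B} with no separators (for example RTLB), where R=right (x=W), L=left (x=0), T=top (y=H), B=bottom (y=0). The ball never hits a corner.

1. t=1 → T at (6,12); v=(3,-2)
2. t=4/3 → R at (10,28/3); v=(-3,-2)
3. t=10/3 → L at (0,8/3); v=(3,-2)
4. t=4/3 → B at (4,0); v=(3,2)
5. t=2 → R at (10,4); v=(-3,2)

Final position: (10,4)
Wall sequence: TRLBR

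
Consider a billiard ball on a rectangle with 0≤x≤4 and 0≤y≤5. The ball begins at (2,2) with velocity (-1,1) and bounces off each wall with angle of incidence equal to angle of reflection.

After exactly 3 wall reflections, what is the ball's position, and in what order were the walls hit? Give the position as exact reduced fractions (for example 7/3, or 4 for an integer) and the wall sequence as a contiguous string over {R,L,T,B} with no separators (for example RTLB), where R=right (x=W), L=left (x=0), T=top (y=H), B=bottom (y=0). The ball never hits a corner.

1. t=2 → L at (0,4); v=(1,1)
2. t=1 → T at (1,5); v=(1,-1)
3. t=3 → R at (4,2); v=(-1,-1)

Final position: (4,2)
Wall sequence: LTR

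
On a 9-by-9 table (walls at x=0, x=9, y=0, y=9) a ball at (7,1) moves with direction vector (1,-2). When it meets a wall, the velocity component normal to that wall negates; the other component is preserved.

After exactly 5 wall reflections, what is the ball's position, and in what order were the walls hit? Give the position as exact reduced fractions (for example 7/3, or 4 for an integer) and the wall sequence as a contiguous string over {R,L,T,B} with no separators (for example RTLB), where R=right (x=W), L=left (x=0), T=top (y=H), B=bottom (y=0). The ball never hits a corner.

Final position: (0,3)
Wall sequence: BRTBL

1. t=1/2 → B at (15/2,0); v=(1,2)
2. t=3/2 → R at (9,3); v=(-1,2)
3. t=3 → T at (6,9); v=(-1,-2)
4. t=9/2 → B at (3/2,0); v=(-1,2)
5. t=3/2 → L at (0,3); v=(1,2)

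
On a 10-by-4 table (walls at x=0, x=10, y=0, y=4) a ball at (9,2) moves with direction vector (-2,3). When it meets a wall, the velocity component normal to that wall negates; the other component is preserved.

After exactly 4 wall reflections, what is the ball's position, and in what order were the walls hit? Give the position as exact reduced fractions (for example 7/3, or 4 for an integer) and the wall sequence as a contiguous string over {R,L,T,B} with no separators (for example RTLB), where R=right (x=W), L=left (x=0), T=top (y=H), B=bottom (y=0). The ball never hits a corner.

1. t=2/3 → T at (23/3,4); v=(-2,-3)
2. t=4/3 → B at (5,0); v=(-2,3)
3. t=4/3 → T at (7/3,4); v=(-2,-3)
4. t=7/6 → L at (0,1/2); v=(2,-3)

Final position: (0,1/2)
Wall sequence: TBTL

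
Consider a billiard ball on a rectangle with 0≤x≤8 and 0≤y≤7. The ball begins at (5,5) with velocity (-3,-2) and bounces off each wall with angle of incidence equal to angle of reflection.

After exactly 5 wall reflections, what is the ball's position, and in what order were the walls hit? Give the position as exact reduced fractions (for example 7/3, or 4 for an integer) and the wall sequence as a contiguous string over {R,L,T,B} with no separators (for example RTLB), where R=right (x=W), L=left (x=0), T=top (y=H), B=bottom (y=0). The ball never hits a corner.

Final position: (0,5)
Wall sequence: LBRTL

1. t=5/3 → L at (0,5/3); v=(3,-2)
2. t=5/6 → B at (5/2,0); v=(3,2)
3. t=11/6 → R at (8,11/3); v=(-3,2)
4. t=5/3 → T at (3,7); v=(-3,-2)
5. t=1 → L at (0,5); v=(3,-2)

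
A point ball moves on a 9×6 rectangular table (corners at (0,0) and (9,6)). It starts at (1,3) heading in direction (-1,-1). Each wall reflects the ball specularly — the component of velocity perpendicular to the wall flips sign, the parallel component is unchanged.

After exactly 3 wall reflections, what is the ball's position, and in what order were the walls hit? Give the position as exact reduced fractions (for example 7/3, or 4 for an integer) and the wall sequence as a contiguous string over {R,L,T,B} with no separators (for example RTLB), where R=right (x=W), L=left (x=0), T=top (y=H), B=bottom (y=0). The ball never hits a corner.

Final position: (8,6)
Wall sequence: LBT

1. t=1 → L at (0,2); v=(1,-1)
2. t=2 → B at (2,0); v=(1,1)
3. t=6 → T at (8,6); v=(1,-1)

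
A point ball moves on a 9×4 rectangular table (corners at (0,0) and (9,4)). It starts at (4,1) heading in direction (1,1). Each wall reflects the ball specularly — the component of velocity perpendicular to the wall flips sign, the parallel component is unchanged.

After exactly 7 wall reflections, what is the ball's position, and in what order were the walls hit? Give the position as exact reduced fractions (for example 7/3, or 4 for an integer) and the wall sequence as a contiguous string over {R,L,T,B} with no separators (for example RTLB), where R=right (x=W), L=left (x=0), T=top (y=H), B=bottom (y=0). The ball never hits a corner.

1. t=3 → T at (7,4); v=(1,-1)
2. t=2 → R at (9,2); v=(-1,-1)
3. t=2 → B at (7,0); v=(-1,1)
4. t=4 → T at (3,4); v=(-1,-1)
5. t=3 → L at (0,1); v=(1,-1)
6. t=1 → B at (1,0); v=(1,1)
7. t=4 → T at (5,4); v=(1,-1)

Final position: (5,4)
Wall sequence: TRBTLBT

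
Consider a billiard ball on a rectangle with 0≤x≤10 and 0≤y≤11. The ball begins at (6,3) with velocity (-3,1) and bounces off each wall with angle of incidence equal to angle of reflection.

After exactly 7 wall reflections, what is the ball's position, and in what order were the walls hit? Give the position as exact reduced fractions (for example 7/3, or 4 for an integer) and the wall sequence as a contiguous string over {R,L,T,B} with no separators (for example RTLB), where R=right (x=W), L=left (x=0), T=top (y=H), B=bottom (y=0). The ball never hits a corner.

Final position: (10,1/3)
Wall sequence: LRTLRLR

1. t=2 → L at (0,5); v=(3,1)
2. t=10/3 → R at (10,25/3); v=(-3,1)
3. t=8/3 → T at (2,11); v=(-3,-1)
4. t=2/3 → L at (0,31/3); v=(3,-1)
5. t=10/3 → R at (10,7); v=(-3,-1)
6. t=10/3 → L at (0,11/3); v=(3,-1)
7. t=10/3 → R at (10,1/3); v=(-3,-1)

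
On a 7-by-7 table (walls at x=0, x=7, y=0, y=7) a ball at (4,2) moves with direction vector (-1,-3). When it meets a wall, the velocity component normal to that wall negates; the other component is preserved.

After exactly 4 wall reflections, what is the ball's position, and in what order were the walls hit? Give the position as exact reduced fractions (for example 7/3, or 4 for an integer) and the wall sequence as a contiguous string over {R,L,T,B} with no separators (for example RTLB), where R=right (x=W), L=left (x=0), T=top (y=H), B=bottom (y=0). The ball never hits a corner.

1. t=2/3 → B at (10/3,0); v=(-1,3)
2. t=7/3 → T at (1,7); v=(-1,-3)
3. t=1 → L at (0,4); v=(1,-3)
4. t=4/3 → B at (4/3,0); v=(1,3)

Final position: (4/3,0)
Wall sequence: BTLB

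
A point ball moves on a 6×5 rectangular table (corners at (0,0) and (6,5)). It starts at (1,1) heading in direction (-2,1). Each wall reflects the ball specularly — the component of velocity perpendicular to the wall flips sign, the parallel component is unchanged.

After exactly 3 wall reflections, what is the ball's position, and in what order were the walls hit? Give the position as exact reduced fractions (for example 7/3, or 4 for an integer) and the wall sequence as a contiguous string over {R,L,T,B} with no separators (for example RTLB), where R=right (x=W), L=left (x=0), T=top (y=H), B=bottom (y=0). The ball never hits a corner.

1. t=1/2 → L at (0,3/2); v=(2,1)
2. t=3 → R at (6,9/2); v=(-2,1)
3. t=1/2 → T at (5,5); v=(-2,-1)

Final position: (5,5)
Wall sequence: LRT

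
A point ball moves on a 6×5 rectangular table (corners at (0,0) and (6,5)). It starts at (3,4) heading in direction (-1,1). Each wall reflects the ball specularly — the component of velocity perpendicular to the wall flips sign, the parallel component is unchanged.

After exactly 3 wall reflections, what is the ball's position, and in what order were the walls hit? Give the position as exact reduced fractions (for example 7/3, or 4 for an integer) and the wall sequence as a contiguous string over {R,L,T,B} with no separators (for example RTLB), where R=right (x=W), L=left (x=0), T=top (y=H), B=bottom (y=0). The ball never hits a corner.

1. t=1 → T at (2,5); v=(-1,-1)
2. t=2 → L at (0,3); v=(1,-1)
3. t=3 → B at (3,0); v=(1,1)

Final position: (3,0)
Wall sequence: TLB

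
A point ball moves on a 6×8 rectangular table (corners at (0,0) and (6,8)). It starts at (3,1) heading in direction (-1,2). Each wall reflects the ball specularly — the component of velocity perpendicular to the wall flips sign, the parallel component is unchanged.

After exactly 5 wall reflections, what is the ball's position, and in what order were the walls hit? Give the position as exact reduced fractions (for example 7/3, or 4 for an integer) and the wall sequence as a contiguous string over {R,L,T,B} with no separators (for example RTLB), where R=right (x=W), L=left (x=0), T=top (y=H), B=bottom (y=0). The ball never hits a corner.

1. t=3 → L at (0,7); v=(1,2)
2. t=1/2 → T at (1/2,8); v=(1,-2)
3. t=4 → B at (9/2,0); v=(1,2)
4. t=3/2 → R at (6,3); v=(-1,2)
5. t=5/2 → T at (7/2,8); v=(-1,-2)

Final position: (7/2,8)
Wall sequence: LTBRT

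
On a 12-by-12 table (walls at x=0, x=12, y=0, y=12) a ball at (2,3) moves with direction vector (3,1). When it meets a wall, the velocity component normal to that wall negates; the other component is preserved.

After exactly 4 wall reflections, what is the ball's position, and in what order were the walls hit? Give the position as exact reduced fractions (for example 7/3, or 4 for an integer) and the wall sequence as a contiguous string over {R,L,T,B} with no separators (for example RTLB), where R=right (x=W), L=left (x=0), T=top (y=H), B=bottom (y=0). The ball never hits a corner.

Final position: (12,29/3)
Wall sequence: RLTR

1. t=10/3 → R at (12,19/3); v=(-3,1)
2. t=4 → L at (0,31/3); v=(3,1)
3. t=5/3 → T at (5,12); v=(3,-1)
4. t=7/3 → R at (12,29/3); v=(-3,-1)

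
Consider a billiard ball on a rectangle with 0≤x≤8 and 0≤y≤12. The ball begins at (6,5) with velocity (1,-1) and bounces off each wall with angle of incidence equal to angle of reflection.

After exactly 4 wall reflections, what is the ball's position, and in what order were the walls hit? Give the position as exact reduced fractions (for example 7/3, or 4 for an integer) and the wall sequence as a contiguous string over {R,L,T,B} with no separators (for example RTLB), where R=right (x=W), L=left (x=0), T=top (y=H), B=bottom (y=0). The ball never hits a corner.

1. t=2 → R at (8,3); v=(-1,-1)
2. t=3 → B at (5,0); v=(-1,1)
3. t=5 → L at (0,5); v=(1,1)
4. t=7 → T at (7,12); v=(1,-1)

Final position: (7,12)
Wall sequence: RBLT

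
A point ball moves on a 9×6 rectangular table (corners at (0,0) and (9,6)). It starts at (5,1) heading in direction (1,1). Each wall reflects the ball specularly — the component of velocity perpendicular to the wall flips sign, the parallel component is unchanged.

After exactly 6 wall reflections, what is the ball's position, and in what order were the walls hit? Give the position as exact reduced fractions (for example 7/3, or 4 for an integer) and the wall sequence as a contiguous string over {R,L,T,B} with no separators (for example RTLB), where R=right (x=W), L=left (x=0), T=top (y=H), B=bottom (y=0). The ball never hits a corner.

1. t=4 → R at (9,5); v=(-1,1)
2. t=1 → T at (8,6); v=(-1,-1)
3. t=6 → B at (2,0); v=(-1,1)
4. t=2 → L at (0,2); v=(1,1)
5. t=4 → T at (4,6); v=(1,-1)
6. t=5 → R at (9,1); v=(-1,-1)

Final position: (9,1)
Wall sequence: RTBLTR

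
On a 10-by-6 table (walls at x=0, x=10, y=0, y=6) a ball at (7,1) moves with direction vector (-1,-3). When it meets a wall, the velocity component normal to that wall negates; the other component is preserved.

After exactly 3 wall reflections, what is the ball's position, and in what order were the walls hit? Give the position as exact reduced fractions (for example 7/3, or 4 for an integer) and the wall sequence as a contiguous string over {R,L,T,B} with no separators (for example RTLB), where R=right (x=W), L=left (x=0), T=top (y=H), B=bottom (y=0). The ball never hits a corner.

Final position: (8/3,0)
Wall sequence: BTB

1. t=1/3 → B at (20/3,0); v=(-1,3)
2. t=2 → T at (14/3,6); v=(-1,-3)
3. t=2 → B at (8/3,0); v=(-1,3)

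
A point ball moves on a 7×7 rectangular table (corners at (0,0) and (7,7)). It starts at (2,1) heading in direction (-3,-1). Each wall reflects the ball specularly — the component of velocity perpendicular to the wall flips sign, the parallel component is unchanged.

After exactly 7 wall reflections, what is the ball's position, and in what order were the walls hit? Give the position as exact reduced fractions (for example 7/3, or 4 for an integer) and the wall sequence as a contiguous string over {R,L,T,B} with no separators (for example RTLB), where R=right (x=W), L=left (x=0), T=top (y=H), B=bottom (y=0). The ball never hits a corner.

1. t=2/3 → L at (0,1/3); v=(3,-1)
2. t=1/3 → B at (1,0); v=(3,1)
3. t=2 → R at (7,2); v=(-3,1)
4. t=7/3 → L at (0,13/3); v=(3,1)
5. t=7/3 → R at (7,20/3); v=(-3,1)
6. t=1/3 → T at (6,7); v=(-3,-1)
7. t=2 → L at (0,5); v=(3,-1)

Final position: (0,5)
Wall sequence: LBRLRTL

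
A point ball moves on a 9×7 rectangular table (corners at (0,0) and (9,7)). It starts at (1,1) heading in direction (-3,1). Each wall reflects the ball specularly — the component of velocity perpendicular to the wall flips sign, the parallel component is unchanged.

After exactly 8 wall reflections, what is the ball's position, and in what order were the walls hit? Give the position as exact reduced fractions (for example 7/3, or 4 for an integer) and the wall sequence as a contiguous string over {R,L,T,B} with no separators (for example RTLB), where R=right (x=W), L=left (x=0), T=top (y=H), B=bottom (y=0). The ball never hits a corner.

Final position: (9,7/3)
Wall sequence: LRTLRLBR

1. t=1/3 → L at (0,4/3); v=(3,1)
2. t=3 → R at (9,13/3); v=(-3,1)
3. t=8/3 → T at (1,7); v=(-3,-1)
4. t=1/3 → L at (0,20/3); v=(3,-1)
5. t=3 → R at (9,11/3); v=(-3,-1)
6. t=3 → L at (0,2/3); v=(3,-1)
7. t=2/3 → B at (2,0); v=(3,1)
8. t=7/3 → R at (9,7/3); v=(-3,1)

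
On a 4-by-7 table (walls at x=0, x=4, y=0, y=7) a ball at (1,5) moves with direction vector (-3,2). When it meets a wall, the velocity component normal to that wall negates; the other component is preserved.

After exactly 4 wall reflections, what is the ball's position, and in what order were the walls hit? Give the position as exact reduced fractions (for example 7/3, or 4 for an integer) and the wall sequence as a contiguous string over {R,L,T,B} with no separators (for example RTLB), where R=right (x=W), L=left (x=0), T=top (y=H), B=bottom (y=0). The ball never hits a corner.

1. t=1/3 → L at (0,17/3); v=(3,2)
2. t=2/3 → T at (2,7); v=(3,-2)
3. t=2/3 → R at (4,17/3); v=(-3,-2)
4. t=4/3 → L at (0,3); v=(3,-2)

Final position: (0,3)
Wall sequence: LTRL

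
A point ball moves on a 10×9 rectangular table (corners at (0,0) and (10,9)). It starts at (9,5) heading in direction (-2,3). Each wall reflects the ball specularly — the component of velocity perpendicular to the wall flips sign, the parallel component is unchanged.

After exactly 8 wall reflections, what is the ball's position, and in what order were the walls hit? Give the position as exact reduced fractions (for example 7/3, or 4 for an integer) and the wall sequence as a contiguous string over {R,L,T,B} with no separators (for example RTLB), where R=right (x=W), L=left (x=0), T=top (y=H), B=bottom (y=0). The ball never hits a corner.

1. t=4/3 → T at (19/3,9); v=(-2,-3)
2. t=3 → B at (1/3,0); v=(-2,3)
3. t=1/6 → L at (0,1/2); v=(2,3)
4. t=17/6 → T at (17/3,9); v=(2,-3)
5. t=13/6 → R at (10,5/2); v=(-2,-3)
6. t=5/6 → B at (25/3,0); v=(-2,3)
7. t=3 → T at (7/3,9); v=(-2,-3)
8. t=7/6 → L at (0,11/2); v=(2,-3)

Final position: (0,11/2)
Wall sequence: TBLTRBTL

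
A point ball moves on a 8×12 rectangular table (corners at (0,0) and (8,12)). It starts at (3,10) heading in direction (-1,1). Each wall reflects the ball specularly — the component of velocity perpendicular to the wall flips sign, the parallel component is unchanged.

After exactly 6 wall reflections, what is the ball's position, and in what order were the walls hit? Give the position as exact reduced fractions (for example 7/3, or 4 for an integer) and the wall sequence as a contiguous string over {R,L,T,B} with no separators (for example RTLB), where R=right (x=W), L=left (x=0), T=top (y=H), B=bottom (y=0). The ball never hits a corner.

Final position: (7,12)
Wall sequence: TLRBLT

1. t=2 → T at (1,12); v=(-1,-1)
2. t=1 → L at (0,11); v=(1,-1)
3. t=8 → R at (8,3); v=(-1,-1)
4. t=3 → B at (5,0); v=(-1,1)
5. t=5 → L at (0,5); v=(1,1)
6. t=7 → T at (7,12); v=(1,-1)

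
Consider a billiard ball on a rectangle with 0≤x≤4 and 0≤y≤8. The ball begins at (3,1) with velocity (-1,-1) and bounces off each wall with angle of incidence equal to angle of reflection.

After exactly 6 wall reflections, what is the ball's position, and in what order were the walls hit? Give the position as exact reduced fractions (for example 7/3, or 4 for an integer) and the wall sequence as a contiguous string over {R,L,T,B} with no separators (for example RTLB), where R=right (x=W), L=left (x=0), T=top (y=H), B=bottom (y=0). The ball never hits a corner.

Final position: (4,2)
Wall sequence: BLRTLR

1. t=1 → B at (2,0); v=(-1,1)
2. t=2 → L at (0,2); v=(1,1)
3. t=4 → R at (4,6); v=(-1,1)
4. t=2 → T at (2,8); v=(-1,-1)
5. t=2 → L at (0,6); v=(1,-1)
6. t=4 → R at (4,2); v=(-1,-1)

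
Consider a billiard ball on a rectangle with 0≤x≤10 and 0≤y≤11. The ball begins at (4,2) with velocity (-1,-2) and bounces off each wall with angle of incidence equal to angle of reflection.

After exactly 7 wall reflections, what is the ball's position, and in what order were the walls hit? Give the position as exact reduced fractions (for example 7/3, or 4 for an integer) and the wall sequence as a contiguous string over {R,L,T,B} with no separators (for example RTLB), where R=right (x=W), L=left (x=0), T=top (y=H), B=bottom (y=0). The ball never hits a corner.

Final position: (1,0)
Wall sequence: BLTBRTB

1. t=1 → B at (3,0); v=(-1,2)
2. t=3 → L at (0,6); v=(1,2)
3. t=5/2 → T at (5/2,11); v=(1,-2)
4. t=11/2 → B at (8,0); v=(1,2)
5. t=2 → R at (10,4); v=(-1,2)
6. t=7/2 → T at (13/2,11); v=(-1,-2)
7. t=11/2 → B at (1,0); v=(-1,2)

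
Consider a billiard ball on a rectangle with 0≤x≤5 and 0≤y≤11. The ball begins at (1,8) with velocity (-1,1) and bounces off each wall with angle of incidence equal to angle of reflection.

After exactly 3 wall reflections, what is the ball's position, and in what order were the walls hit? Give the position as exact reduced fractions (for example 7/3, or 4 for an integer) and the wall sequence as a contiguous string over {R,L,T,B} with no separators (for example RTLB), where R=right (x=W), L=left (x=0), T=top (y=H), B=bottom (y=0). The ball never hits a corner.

1. t=1 → L at (0,9); v=(1,1)
2. t=2 → T at (2,11); v=(1,-1)
3. t=3 → R at (5,8); v=(-1,-1)

Final position: (5,8)
Wall sequence: LTR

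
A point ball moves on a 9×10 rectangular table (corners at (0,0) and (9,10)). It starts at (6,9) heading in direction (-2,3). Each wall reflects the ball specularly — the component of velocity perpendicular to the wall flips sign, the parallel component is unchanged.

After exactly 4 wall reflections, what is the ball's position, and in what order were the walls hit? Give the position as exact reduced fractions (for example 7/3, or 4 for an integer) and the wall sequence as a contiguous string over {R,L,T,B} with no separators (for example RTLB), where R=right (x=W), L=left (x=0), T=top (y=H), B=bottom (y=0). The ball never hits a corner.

Final position: (8,10)
Wall sequence: TLBT

1. t=1/3 → T at (16/3,10); v=(-2,-3)
2. t=8/3 → L at (0,2); v=(2,-3)
3. t=2/3 → B at (4/3,0); v=(2,3)
4. t=10/3 → T at (8,10); v=(2,-3)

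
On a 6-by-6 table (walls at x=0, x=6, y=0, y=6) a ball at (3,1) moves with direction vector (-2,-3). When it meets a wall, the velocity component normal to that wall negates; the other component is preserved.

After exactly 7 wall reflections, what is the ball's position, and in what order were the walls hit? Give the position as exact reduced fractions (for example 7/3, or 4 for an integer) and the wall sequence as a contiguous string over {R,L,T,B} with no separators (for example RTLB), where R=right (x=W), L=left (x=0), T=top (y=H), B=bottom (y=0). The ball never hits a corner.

1. t=1/3 → B at (7/3,0); v=(-2,3)
2. t=7/6 → L at (0,7/2); v=(2,3)
3. t=5/6 → T at (5/3,6); v=(2,-3)
4. t=2 → B at (17/3,0); v=(2,3)
5. t=1/6 → R at (6,1/2); v=(-2,3)
6. t=11/6 → T at (7/3,6); v=(-2,-3)
7. t=7/6 → L at (0,5/2); v=(2,-3)

Final position: (0,5/2)
Wall sequence: BLTBRTL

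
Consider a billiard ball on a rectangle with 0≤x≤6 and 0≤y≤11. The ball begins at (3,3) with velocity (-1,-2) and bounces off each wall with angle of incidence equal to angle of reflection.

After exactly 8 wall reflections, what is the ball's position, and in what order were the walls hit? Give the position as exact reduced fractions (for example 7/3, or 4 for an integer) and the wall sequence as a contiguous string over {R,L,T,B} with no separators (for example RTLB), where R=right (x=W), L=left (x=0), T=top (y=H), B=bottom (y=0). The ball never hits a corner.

1. t=3/2 → B at (3/2,0); v=(-1,2)
2. t=3/2 → L at (0,3); v=(1,2)
3. t=4 → T at (4,11); v=(1,-2)
4. t=2 → R at (6,7); v=(-1,-2)
5. t=7/2 → B at (5/2,0); v=(-1,2)
6. t=5/2 → L at (0,5); v=(1,2)
7. t=3 → T at (3,11); v=(1,-2)
8. t=3 → R at (6,5); v=(-1,-2)

Final position: (6,5)
Wall sequence: BLTRBLTR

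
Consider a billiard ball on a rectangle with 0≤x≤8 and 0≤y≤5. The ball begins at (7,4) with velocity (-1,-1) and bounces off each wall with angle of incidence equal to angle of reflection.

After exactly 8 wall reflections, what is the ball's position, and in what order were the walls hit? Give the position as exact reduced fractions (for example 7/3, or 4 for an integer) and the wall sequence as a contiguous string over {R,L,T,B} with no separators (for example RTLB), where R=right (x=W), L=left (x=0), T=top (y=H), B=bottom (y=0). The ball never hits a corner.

Final position: (1,0)
Wall sequence: BLTBRTLB

1. t=4 → B at (3,0); v=(-1,1)
2. t=3 → L at (0,3); v=(1,1)
3. t=2 → T at (2,5); v=(1,-1)
4. t=5 → B at (7,0); v=(1,1)
5. t=1 → R at (8,1); v=(-1,1)
6. t=4 → T at (4,5); v=(-1,-1)
7. t=4 → L at (0,1); v=(1,-1)
8. t=1 → B at (1,0); v=(1,1)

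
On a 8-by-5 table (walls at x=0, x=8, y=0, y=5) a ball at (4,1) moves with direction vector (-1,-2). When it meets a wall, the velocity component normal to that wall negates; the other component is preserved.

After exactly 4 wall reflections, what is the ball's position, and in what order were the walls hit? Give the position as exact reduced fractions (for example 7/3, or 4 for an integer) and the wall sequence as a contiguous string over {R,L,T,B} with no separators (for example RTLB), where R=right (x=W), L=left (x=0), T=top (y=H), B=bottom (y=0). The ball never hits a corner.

1. t=1/2 → B at (7/2,0); v=(-1,2)
2. t=5/2 → T at (1,5); v=(-1,-2)
3. t=1 → L at (0,3); v=(1,-2)
4. t=3/2 → B at (3/2,0); v=(1,2)

Final position: (3/2,0)
Wall sequence: BTLB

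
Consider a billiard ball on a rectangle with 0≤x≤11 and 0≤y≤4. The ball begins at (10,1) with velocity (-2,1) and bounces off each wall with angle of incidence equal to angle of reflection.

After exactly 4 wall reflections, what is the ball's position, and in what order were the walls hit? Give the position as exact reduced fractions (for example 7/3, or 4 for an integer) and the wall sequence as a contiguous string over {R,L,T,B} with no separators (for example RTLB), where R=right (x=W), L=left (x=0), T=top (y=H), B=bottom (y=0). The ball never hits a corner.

Final position: (11,7/2)
Wall sequence: TLBR

1. t=3 → T at (4,4); v=(-2,-1)
2. t=2 → L at (0,2); v=(2,-1)
3. t=2 → B at (4,0); v=(2,1)
4. t=7/2 → R at (11,7/2); v=(-2,1)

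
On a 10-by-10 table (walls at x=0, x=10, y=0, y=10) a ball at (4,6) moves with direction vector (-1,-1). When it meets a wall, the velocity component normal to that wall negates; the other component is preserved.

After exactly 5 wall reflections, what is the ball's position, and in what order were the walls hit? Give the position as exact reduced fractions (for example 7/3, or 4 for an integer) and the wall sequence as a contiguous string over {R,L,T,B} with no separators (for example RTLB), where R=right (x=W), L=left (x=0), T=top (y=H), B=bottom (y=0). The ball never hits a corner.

Final position: (0,2)
Wall sequence: LBRTL

1. t=4 → L at (0,2); v=(1,-1)
2. t=2 → B at (2,0); v=(1,1)
3. t=8 → R at (10,8); v=(-1,1)
4. t=2 → T at (8,10); v=(-1,-1)
5. t=8 → L at (0,2); v=(1,-1)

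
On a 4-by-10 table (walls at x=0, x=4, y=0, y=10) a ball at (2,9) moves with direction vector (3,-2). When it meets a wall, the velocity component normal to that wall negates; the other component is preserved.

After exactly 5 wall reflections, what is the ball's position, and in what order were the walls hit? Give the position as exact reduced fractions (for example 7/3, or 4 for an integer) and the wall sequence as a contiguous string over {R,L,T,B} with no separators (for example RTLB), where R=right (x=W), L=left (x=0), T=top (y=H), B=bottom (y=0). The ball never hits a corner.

1. t=2/3 → R at (4,23/3); v=(-3,-2)
2. t=4/3 → L at (0,5); v=(3,-2)
3. t=4/3 → R at (4,7/3); v=(-3,-2)
4. t=7/6 → B at (1/2,0); v=(-3,2)
5. t=1/6 → L at (0,1/3); v=(3,2)

Final position: (0,1/3)
Wall sequence: RLRBL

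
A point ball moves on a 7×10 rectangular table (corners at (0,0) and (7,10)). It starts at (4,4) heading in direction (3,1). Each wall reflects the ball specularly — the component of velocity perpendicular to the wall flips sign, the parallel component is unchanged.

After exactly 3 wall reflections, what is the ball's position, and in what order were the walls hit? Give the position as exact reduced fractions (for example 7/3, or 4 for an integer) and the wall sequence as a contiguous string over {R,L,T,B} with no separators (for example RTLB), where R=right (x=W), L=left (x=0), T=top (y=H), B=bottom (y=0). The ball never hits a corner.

1. t=1 → R at (7,5); v=(-3,1)
2. t=7/3 → L at (0,22/3); v=(3,1)
3. t=7/3 → R at (7,29/3); v=(-3,1)

Final position: (7,29/3)
Wall sequence: RLR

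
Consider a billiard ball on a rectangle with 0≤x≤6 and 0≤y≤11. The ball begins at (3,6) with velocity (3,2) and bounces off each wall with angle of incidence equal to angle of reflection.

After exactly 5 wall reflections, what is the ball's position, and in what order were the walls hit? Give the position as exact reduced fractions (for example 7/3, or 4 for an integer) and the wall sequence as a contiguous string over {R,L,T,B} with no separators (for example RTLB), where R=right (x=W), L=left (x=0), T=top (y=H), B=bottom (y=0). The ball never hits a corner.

Final position: (0,2)
Wall sequence: RTLRL

1. t=1 → R at (6,8); v=(-3,2)
2. t=3/2 → T at (3/2,11); v=(-3,-2)
3. t=1/2 → L at (0,10); v=(3,-2)
4. t=2 → R at (6,6); v=(-3,-2)
5. t=2 → L at (0,2); v=(3,-2)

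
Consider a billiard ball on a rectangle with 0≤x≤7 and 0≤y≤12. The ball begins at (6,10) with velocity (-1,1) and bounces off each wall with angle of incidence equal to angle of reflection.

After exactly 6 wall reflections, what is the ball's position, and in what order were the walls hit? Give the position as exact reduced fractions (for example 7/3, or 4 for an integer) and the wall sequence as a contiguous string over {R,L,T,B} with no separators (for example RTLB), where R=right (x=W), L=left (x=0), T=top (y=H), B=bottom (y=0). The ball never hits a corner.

Final position: (6,12)
Wall sequence: TLRBLT

1. t=2 → T at (4,12); v=(-1,-1)
2. t=4 → L at (0,8); v=(1,-1)
3. t=7 → R at (7,1); v=(-1,-1)
4. t=1 → B at (6,0); v=(-1,1)
5. t=6 → L at (0,6); v=(1,1)
6. t=6 → T at (6,12); v=(1,-1)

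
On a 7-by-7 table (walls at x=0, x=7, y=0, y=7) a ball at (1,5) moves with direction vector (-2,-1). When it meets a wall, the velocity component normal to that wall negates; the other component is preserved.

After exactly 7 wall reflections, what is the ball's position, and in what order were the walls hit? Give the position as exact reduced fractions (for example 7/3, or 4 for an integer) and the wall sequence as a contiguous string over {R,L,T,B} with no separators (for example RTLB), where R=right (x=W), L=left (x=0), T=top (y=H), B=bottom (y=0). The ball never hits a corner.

1. t=1/2 → L at (0,9/2); v=(2,-1)
2. t=7/2 → R at (7,1); v=(-2,-1)
3. t=1 → B at (5,0); v=(-2,1)
4. t=5/2 → L at (0,5/2); v=(2,1)
5. t=7/2 → R at (7,6); v=(-2,1)
6. t=1 → T at (5,7); v=(-2,-1)
7. t=5/2 → L at (0,9/2); v=(2,-1)

Final position: (0,9/2)
Wall sequence: LRBLRTL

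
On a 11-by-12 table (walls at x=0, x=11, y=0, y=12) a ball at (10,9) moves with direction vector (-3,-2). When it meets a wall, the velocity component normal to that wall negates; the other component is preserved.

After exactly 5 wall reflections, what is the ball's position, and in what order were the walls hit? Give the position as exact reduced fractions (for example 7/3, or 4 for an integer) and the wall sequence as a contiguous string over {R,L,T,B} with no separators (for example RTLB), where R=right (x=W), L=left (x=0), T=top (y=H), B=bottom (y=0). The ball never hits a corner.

1. t=10/3 → L at (0,7/3); v=(3,-2)
2. t=7/6 → B at (7/2,0); v=(3,2)
3. t=5/2 → R at (11,5); v=(-3,2)
4. t=7/2 → T at (1/2,12); v=(-3,-2)
5. t=1/6 → L at (0,35/3); v=(3,-2)

Final position: (0,35/3)
Wall sequence: LBRTL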